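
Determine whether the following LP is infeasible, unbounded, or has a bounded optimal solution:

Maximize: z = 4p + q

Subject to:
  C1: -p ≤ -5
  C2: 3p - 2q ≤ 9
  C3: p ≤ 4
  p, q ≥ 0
C3 requires p ≤ 4, while C1 (-p ≤ -5) is equivalent to p ≥ 5. Together they would need 5 ≤ p ≤ 4, which is impossible since 5 > 4. No point satisfies all constraints.

The feasible region is empty; the LP is infeasible.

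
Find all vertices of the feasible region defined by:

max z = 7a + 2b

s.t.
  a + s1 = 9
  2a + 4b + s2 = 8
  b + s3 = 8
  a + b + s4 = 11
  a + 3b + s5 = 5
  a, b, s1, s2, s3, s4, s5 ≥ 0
Each vertex is the intersection of two constraint boundaries that also satisfies all remaining constraints:
  a = 0 and b = 0 → (0, 0)
  2a + 4b = 8 and b = 0 → (4, 0)
  2a + 4b = 8 and a + 3b = 5 → (2, 1)
  a + 3b = 5 and a = 0 → (0, 1.667)

Vertices: (0, 0), (4, 0), (2, 1), (0, 1.667)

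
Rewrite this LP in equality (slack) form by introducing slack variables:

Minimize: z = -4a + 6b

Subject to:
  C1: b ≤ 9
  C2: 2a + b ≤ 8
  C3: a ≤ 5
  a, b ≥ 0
min z = -4a + 6b

s.t.
  b + s1 = 9
  2a + b + s2 = 8
  a + s3 = 5
  a, b, s1, s2, s3 ≥ 0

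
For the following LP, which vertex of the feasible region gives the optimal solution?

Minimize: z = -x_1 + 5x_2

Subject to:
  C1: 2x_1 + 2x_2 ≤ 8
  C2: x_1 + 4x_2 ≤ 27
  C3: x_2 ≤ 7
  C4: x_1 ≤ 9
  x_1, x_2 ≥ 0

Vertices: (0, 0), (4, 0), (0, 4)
(4, 0) with z = -4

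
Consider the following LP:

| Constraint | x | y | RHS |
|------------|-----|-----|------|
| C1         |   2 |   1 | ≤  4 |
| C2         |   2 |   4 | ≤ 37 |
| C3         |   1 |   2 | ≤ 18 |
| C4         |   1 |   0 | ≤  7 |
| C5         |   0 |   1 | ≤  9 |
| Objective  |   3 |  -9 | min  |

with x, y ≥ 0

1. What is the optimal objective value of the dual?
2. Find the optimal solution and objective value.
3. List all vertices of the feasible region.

1. -36 (by strong duality, equal to the primal optimum)
2. x = 0, y = 4, z = -36
3. (0, 0), (2, 0), (0, 4)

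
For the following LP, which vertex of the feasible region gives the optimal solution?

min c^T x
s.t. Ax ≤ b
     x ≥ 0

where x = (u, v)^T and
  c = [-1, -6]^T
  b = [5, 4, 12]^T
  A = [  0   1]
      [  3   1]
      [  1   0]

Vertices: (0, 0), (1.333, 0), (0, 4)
Evaluating z = -u - 6v at each vertex:
  (0, 0): z = 0
  (1.333, 0): z = -1.333
  (0, 4): z = -24

The smallest value is z = -24, attained at (0, 4).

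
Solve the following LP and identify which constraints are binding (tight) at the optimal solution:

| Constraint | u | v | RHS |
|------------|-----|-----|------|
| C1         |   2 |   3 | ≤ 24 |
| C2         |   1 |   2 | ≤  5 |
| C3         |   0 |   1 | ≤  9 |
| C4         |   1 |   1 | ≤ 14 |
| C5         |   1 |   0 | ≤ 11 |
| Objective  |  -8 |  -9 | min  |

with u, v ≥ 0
Optimal: u = 5, v = 0
Binding: C2, v ≥ 0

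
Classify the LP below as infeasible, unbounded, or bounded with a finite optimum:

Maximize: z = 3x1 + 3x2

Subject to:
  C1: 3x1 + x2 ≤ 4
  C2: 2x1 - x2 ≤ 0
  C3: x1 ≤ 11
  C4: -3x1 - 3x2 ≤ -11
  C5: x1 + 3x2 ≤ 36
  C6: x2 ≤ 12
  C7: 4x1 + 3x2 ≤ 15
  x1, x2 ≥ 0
The point (0, 4) satisfies every constraint, so the LP is feasible; the constraints give x1 ≤ 11 and x2 ≤ 12, which with x1, x2 ≥ 0 keep the feasible region inside a bounded box. A feasible, bounded LP attains a finite optimum at a vertex.

Evaluating z = 3x1 + 3x2 at each vertex:
  (0, 3.667): z = 11
  (0.1667, 3.5): z = 11
  (0, 4): z = 12

Bounded optimum: z* = 12 at (0, 4).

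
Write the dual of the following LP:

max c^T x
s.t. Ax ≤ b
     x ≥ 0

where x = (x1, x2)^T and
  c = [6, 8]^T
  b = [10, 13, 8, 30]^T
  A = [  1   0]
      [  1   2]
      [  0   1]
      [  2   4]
Minimize: z = 10y1 + 13y2 + 8y3 + 30y4

Subject to:
  C1: -y1 - y2 - 2y4 ≤ -6
  C2: -2y2 - y3 - 4y4 ≤ -8
  y1, y2, y3, y4 ≥ 0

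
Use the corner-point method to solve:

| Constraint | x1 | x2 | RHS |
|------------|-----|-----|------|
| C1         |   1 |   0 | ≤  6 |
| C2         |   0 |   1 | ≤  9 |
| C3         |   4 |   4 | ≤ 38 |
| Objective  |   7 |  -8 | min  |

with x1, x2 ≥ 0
Each vertex is the intersection of two constraint boundaries that also satisfies all remaining constraints:
  x1 = 0 and x2 = 0 → (0, 0)
  x1 = 6 and x2 = 0 → (6, 0)
  x1 = 6 and 4x1 + 4x2 = 38 → (6, 3.5)
  x2 = 9 and 4x1 + 4x2 = 38 → (0.5, 9)
  x2 = 9 and x1 = 0 → (0, 9)

Evaluating z = 7x1 - 8x2 at each vertex:
  (0, 0): z = 0
  (6, 0): z = 42
  (6, 3.5): z = 14
  (0.5, 9): z = -68.5
  (0, 9): z = -72

The minimum is at (0, 9) with z = -72.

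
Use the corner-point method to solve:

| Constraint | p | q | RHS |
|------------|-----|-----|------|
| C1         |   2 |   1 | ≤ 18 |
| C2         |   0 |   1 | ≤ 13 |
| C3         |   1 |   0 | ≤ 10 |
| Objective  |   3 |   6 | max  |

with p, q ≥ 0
p = 2.5, q = 13, z = 85.5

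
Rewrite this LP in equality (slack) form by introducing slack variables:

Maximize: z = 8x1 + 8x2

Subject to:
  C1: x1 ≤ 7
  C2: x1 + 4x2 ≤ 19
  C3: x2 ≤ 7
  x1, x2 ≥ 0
max z = 8x1 + 8x2

s.t.
  x1 + s1 = 7
  x1 + 4x2 + s2 = 19
  x2 + s3 = 7
  x1, x2, s1, s2, s3 ≥ 0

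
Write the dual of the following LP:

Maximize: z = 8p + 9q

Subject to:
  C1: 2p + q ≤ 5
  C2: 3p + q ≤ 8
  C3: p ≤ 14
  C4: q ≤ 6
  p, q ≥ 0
Minimize: z = 5y1 + 8y2 + 14y3 + 6y4

Subject to:
  C1: -2y1 - 3y2 - y3 ≤ -8
  C2: -y1 - y2 - y4 ≤ -9
  y1, y2, y3, y4 ≥ 0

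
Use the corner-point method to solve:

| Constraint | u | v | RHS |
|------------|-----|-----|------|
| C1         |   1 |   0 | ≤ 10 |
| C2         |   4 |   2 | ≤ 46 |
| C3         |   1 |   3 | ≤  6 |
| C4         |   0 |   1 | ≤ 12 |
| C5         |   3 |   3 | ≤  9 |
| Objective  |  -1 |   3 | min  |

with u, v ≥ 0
u = 3, v = 0, z = -3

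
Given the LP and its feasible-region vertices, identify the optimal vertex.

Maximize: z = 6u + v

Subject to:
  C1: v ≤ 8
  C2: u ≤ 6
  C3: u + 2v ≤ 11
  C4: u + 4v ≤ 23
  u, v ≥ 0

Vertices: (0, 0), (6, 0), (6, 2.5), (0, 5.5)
Evaluating z = 6u + v at each vertex:
  (0, 0): z = 0
  (6, 0): z = 36
  (6, 2.5): z = 38.5
  (0, 5.5): z = 5.5

The largest value is z = 38.5, attained at (6, 2.5).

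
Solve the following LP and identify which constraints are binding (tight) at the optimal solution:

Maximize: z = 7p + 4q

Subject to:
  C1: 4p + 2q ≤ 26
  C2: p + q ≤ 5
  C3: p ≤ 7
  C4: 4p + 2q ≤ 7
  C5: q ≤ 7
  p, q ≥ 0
Optimal: p = 0, q = 3.5
Binding: C4, p ≥ 0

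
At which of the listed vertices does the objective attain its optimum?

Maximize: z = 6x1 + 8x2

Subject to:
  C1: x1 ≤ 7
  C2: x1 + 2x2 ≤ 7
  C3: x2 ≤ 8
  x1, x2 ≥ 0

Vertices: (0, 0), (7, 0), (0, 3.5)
(7, 0) with z = 42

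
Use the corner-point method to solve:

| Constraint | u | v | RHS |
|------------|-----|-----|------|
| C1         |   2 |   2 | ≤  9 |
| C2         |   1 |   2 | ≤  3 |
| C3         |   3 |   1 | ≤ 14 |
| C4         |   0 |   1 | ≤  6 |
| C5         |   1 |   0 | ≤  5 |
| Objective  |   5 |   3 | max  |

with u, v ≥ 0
u = 3, v = 0, z = 15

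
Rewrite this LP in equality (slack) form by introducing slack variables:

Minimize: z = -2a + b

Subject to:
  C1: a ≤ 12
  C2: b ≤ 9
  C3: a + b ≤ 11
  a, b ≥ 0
min z = -2a + b

s.t.
  a + s1 = 12
  b + s2 = 9
  a + b + s3 = 11
  a, b, s1, s2, s3 ≥ 0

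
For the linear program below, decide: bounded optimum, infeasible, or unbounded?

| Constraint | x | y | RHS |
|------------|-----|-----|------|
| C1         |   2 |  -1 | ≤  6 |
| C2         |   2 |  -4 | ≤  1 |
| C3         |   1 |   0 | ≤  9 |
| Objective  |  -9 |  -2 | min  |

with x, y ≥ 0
Feasible point: (0, 0) satisfies every constraint, so the LP is feasible.
Direction d = (0, 1): for each constraint row a, a·d ≤ 0 —
  (2)(0) + (-1)(1) = -1 ≤ 0
  (2)(0) + (-4)(1) = -4 ≤ 0
  (1)(0) + (0)(1) = 0 ≤ 0
and d ≥ 0, so (0, 0) + t·d stays feasible for every t ≥ 0. Along this ray z = -9x - 2y changes by -2 per unit t, so z → −∞.

The LP is unbounded; z can be made arbitrarily small.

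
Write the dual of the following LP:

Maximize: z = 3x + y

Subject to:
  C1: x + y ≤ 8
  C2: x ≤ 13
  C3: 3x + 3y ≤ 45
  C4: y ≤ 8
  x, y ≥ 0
Minimize: z = 8y1 + 13y2 + 45y3 + 8y4

Subject to:
  C1: -y1 - y2 - 3y3 ≤ -3
  C2: -y1 - 3y3 - y4 ≤ -1
  y1, y2, y3, y4 ≥ 0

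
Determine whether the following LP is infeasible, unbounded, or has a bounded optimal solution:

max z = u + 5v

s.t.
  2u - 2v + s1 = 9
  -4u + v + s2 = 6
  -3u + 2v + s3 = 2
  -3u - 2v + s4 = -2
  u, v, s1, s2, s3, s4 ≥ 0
Feasible point: (0, 1) satisfies every constraint, so the LP is feasible.
Direction d = (1, 1): for each constraint row a, a·d ≤ 0 —
  (2)(1) + (-2)(1) = 0 ≤ 0
  (-4)(1) + (1)(1) = -3 ≤ 0
  (-3)(1) + (2)(1) = -1 ≤ 0
  (-3)(1) + (-2)(1) = -5 ≤ 0
and d ≥ 0, so (0, 1) + t·d stays feasible for every t ≥ 0. Along this ray z = u + 5v changes by 6 per unit t, so z → +∞.

Unbounded — the objective can increase without bound over the feasible region.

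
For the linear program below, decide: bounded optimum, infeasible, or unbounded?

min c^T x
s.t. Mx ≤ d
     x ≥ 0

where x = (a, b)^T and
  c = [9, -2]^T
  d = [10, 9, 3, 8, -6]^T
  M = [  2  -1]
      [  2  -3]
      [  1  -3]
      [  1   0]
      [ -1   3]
One constraint requires a - 3b ≤ 3, while the constraint -a + 3b ≤ -6 is equivalent to a - 3b ≥ 6. Together they would need 6 ≤ a - 3b ≤ 3, which is impossible since 6 > 3. No point satisfies all constraints.

Infeasible — the constraint set is empty.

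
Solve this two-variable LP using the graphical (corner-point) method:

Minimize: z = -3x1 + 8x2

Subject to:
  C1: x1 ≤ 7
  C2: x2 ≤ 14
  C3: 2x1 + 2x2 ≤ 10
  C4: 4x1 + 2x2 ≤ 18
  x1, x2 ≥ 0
Each vertex is the intersection of two constraint boundaries that also satisfies all remaining constraints:
  x1 = 0 and x2 = 0 → (0, 0)
  4x1 + 2x2 = 18 and x2 = 0 → (4.5, 0)
  2x1 + 2x2 = 10 and 4x1 + 2x2 = 18 → (4, 1)
  2x1 + 2x2 = 10 and x1 = 0 → (0, 5)

Evaluating z = -3x1 + 8x2 at each vertex:
  (0, 0): z = 0
  (4.5, 0): z = -13.5
  (4, 1): z = -4
  (0, 5): z = 40

The minimum is at (4.5, 0) with z = -13.5.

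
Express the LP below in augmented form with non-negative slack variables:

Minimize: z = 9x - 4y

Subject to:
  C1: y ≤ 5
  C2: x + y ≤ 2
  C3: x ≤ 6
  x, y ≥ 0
min z = 9x - 4y

s.t.
  y + s1 = 5
  x + y + s2 = 2
  x + s3 = 6
  x, y, s1, s2, s3 ≥ 0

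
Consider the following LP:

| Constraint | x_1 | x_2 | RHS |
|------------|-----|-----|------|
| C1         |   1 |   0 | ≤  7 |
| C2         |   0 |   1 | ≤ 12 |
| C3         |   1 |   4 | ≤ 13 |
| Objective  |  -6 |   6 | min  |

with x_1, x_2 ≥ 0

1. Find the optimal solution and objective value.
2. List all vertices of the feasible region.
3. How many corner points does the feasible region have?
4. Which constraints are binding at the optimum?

1. x_1 = 7, x_2 = 0, z = -42
2. (0, 0), (7, 0), (7, 1.5), (0, 3.25)
3. 4
4. C1, x_2 ≥ 0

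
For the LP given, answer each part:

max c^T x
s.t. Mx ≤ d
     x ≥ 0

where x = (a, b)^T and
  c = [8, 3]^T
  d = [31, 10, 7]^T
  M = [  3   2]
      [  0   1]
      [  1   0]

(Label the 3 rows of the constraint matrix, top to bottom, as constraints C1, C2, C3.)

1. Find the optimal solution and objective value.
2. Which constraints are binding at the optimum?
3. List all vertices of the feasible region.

1. a = 7, b = 5, z = 71
2. C1, C3
3. (0, 0), (7, 0), (7, 5), (3.667, 10), (0, 10)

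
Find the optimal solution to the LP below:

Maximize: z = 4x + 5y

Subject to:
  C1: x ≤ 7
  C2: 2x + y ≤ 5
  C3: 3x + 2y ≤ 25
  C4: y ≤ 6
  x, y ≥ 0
Each vertex is the intersection of two constraint boundaries that also satisfies all remaining constraints:
  x = 0 and y = 0 → (0, 0)
  2x + y = 5 and y = 0 → (2.5, 0)
  2x + y = 5 and x = 0 → (0, 5)

Evaluating z = 4x + 5y at each vertex:
  (0, 0): z = 0
  (2.5, 0): z = 10
  (0, 5): z = 25

The maximum is at (0, 5) with z = 25.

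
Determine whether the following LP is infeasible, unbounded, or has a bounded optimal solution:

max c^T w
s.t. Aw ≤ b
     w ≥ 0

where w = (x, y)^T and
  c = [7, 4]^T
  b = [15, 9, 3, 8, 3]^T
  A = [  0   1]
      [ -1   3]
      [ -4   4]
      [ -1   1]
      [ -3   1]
Feasible point: (0, 0) satisfies every constraint, so the LP is feasible.
Direction d = (1, 0): for each constraint row a, a·d ≤ 0 —
  (0)(1) + (1)(0) = 0 ≤ 0
  (-1)(1) + (3)(0) = -1 ≤ 0
  (-4)(1) + (4)(0) = -4 ≤ 0
  (-1)(1) + (1)(0) = -1 ≤ 0
  (-3)(1) + (1)(0) = -3 ≤ 0
and d ≥ 0, so (0, 0) + t·d stays feasible for every t ≥ 0. Along this ray z = 7x + 4y changes by 7 per unit t, so z → +∞.

Unbounded: there is a feasible ray along which z → +∞.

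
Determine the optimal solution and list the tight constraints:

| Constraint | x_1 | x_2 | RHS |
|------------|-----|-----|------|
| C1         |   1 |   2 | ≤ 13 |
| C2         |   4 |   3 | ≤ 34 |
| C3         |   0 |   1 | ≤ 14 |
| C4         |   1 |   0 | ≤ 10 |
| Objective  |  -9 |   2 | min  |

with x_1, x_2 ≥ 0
Optimal: x_1 = 8.5, x_2 = 0
Binding: C2, x_2 ≥ 0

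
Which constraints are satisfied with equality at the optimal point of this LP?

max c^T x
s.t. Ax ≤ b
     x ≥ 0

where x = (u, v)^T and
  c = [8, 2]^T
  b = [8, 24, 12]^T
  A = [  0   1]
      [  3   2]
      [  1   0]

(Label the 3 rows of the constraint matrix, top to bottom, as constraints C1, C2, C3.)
Optimal: u = 8, v = 0
Binding: C2, v ≥ 0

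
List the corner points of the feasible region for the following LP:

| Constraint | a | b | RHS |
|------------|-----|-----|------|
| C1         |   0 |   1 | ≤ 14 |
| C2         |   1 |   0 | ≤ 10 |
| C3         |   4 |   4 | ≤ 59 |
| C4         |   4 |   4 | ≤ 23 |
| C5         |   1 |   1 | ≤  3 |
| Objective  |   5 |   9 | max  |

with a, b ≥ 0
Each vertex is the intersection of two constraint boundaries that also satisfies all remaining constraints:
  a = 0 and b = 0 → (0, 0)
  a + b = 3 and b = 0 → (3, 0)
  a + b = 3 and a = 0 → (0, 3)

Vertices: (0, 0), (3, 0), (0, 3)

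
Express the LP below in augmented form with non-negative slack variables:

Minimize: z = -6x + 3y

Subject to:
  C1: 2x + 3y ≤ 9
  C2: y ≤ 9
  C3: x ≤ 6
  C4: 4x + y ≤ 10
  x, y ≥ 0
min z = -6x + 3y

s.t.
  2x + 3y + s1 = 9
  y + s2 = 9
  x + s3 = 6
  4x + y + s4 = 10
  x, y, s1, s2, s3, s4 ≥ 0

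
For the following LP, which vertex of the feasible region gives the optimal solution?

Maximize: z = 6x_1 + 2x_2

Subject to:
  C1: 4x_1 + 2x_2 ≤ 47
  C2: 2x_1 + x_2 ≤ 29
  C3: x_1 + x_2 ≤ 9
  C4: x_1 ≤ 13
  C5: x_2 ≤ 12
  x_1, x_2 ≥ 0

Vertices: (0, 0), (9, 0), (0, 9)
Evaluating z = 6x_1 + 2x_2 at each vertex:
  (0, 0): z = 0
  (9, 0): z = 54
  (0, 9): z = 18

The largest value is z = 54, attained at (9, 0).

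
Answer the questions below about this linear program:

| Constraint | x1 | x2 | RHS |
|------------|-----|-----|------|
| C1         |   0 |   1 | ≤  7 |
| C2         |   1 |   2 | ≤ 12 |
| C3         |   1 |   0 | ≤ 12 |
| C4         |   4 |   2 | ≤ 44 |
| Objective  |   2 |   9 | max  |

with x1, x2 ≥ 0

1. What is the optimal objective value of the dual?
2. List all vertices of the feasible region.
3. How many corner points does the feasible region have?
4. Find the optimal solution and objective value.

1. 54 (by strong duality, equal to the primal optimum)
2. (0, 0), (11, 0), (10.67, 0.6667), (0, 6)
3. 4
4. x1 = 0, x2 = 6, z = 54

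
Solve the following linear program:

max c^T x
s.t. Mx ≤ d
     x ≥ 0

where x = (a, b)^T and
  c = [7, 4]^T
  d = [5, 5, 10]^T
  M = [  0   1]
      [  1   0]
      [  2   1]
Each vertex is the intersection of two constraint boundaries that also satisfies all remaining constraints:
  a = 0 and b = 0 → (0, 0)
  a = 5 and 2a + b = 10 → (5, 0)
  b = 5 and 2a + b = 10 → (2.5, 5)
  b = 5 and a = 0 → (0, 5)

Evaluating z = 7a + 4b at each vertex:
  (0, 0): z = 0
  (5, 0): z = 35
  (2.5, 5): z = 37.5
  (0, 5): z = 20

The maximum is at (2.5, 5) with z = 37.5.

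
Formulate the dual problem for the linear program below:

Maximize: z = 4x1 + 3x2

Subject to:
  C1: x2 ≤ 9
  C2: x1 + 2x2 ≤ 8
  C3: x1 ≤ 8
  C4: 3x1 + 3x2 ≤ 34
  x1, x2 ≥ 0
Minimize: z = 9y1 + 8y2 + 8y3 + 34y4

Subject to:
  C1: -y2 - y3 - 3y4 ≤ -4
  C2: -y1 - 2y2 - 3y4 ≤ -3
  y1, y2, y3, y4 ≥ 0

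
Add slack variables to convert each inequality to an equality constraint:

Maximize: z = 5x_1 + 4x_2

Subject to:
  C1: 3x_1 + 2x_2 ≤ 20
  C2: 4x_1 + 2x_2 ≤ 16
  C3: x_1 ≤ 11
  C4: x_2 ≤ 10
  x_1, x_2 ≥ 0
max z = 5x_1 + 4x_2

s.t.
  3x_1 + 2x_2 + s1 = 20
  4x_1 + 2x_2 + s2 = 16
  x_1 + s3 = 11
  x_2 + s4 = 10
  x_1, x_2, s1, s2, s3, s4 ≥ 0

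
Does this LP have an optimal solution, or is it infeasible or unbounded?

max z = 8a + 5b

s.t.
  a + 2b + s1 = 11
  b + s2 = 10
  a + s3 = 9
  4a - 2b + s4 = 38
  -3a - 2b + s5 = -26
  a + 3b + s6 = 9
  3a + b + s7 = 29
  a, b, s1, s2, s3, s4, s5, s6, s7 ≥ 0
The point (9, 0) satisfies every constraint, so the LP is feasible; the constraints give a ≤ 9 and b ≤ 10, which with a, b ≥ 0 keep the feasible region inside a bounded box. A feasible, bounded LP attains a finite optimum at a vertex.

Feasible with finite optimum z* = 72 at (9, 0).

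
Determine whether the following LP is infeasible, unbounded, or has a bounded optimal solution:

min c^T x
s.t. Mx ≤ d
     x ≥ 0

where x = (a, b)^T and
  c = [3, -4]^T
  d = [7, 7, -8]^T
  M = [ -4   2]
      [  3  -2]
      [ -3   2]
One constraint requires 3a - 2b ≤ 7, while the constraint -3a + 2b ≤ -8 is equivalent to 3a - 2b ≥ 8. Together they would need 8 ≤ 3a - 2b ≤ 7, which is impossible since 8 > 7. No point satisfies all constraints.

Infeasible: no point satisfies all constraints simultaneously.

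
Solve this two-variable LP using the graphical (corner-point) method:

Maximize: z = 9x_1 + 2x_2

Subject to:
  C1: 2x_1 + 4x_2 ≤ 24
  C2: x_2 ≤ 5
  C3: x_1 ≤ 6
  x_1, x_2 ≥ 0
x_1 = 6, x_2 = 3, z = 60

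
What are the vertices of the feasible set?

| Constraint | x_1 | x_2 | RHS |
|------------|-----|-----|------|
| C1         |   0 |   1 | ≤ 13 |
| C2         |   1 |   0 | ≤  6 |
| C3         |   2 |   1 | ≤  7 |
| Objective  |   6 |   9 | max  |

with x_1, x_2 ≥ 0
Each vertex is the intersection of two constraint boundaries that also satisfies all remaining constraints:
  x_1 = 0 and x_2 = 0 → (0, 0)
  2x_1 + x_2 = 7 and x_2 = 0 → (3.5, 0)
  2x_1 + x_2 = 7 and x_1 = 0 → (0, 7)

Vertices: (0, 0), (3.5, 0), (0, 7)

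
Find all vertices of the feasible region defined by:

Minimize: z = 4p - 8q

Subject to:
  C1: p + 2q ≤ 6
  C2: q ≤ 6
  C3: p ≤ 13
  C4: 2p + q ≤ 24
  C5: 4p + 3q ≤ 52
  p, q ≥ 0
Each vertex is the intersection of two constraint boundaries that also satisfies all remaining constraints:
  p = 0 and q = 0 → (0, 0)
  p + 2q = 6 and q = 0 → (6, 0)
  p + 2q = 6 and p = 0 → (0, 3)

Vertices: (0, 0), (6, 0), (0, 3)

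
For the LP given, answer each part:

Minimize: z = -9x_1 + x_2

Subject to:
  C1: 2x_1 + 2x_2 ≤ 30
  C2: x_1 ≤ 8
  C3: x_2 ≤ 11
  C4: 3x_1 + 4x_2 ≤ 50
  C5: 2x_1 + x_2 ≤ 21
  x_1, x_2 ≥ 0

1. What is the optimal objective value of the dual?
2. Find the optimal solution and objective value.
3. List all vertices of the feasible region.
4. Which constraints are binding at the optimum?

1. -72 (by strong duality, equal to the primal optimum)
2. x_1 = 8, x_2 = 0, z = -72
3. (0, 0), (8, 0), (8, 5), (6.8, 7.4), (2, 11), (0, 11)
4. C2, x_2 ≥ 0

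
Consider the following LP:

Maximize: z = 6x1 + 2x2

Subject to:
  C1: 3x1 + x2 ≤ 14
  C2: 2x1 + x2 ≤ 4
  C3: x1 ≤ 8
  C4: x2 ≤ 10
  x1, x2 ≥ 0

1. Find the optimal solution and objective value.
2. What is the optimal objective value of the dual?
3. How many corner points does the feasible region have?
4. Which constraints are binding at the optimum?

1. x1 = 2, x2 = 0, z = 12
2. 12 (by strong duality, equal to the primal optimum)
3. 3
4. C2, x2 ≥ 0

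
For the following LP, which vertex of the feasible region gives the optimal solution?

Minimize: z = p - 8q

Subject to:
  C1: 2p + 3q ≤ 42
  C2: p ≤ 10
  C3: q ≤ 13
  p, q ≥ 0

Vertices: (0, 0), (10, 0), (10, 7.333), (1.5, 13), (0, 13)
(0, 13) with z = -104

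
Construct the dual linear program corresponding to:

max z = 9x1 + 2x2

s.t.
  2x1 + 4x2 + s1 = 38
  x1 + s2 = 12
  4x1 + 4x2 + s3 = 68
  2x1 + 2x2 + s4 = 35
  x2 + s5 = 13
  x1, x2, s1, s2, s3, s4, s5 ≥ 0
Minimize: z = 38y1 + 12y2 + 68y3 + 35y4 + 13y5

Subject to:
  C1: -2y1 - y2 - 4y3 - 2y4 ≤ -9
  C2: -4y1 - 4y3 - 2y4 - y5 ≤ -2
  y1, y2, y3, y4, y5 ≥ 0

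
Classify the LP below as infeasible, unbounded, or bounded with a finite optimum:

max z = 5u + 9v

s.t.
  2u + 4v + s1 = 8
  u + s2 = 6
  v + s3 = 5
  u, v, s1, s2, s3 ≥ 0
The point (4, 0) satisfies every constraint, so the LP is feasible; the constraints give u ≤ 6 and v ≤ 5, which with u, v ≥ 0 keep the feasible region inside a bounded box. A feasible, bounded LP attains a finite optimum at a vertex.

Evaluating z = 5u + 9v at each vertex:
  (0, 0): z = 0
  (4, 0): z = 20
  (0, 2): z = 18

The LP has an optimal solution: (4, 0) with z = 20.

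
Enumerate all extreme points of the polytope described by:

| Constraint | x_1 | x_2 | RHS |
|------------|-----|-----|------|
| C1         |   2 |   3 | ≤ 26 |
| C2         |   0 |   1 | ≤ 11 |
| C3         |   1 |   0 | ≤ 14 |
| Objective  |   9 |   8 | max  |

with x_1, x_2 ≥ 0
Each vertex is the intersection of two constraint boundaries that also satisfies all remaining constraints:
  x_1 = 0 and x_2 = 0 → (0, 0)
  2x_1 + 3x_2 = 26 and x_2 = 0 → (13, 0)
  2x_1 + 3x_2 = 26 and x_1 = 0 → (0, 8.667)

Vertices: (0, 0), (13, 0), (0, 8.667)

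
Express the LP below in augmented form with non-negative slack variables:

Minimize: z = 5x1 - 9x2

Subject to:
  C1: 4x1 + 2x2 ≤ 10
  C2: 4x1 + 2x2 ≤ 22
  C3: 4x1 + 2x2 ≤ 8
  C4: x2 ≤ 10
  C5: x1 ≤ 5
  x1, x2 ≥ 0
min z = 5x1 - 9x2

s.t.
  4x1 + 2x2 + s1 = 10
  4x1 + 2x2 + s2 = 22
  4x1 + 2x2 + s3 = 8
  x2 + s4 = 10
  x1 + s5 = 5
  x1, x2, s1, s2, s3, s4, s5 ≥ 0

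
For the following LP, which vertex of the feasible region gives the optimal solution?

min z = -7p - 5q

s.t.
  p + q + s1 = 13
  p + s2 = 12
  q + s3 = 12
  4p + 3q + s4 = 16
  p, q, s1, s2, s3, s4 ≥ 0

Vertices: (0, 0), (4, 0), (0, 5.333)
(4, 0) with z = -28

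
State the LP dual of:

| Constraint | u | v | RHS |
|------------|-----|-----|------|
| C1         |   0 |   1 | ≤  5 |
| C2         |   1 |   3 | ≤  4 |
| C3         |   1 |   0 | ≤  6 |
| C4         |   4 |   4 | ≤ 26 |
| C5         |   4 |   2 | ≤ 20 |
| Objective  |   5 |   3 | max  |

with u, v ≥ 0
Minimize: z = 5y1 + 4y2 + 6y3 + 26y4 + 20y5

Subject to:
  C1: -y2 - y3 - 4y4 - 4y5 ≤ -5
  C2: -y1 - 3y2 - 4y4 - 2y5 ≤ -3
  y1, y2, y3, y4, y5 ≥ 0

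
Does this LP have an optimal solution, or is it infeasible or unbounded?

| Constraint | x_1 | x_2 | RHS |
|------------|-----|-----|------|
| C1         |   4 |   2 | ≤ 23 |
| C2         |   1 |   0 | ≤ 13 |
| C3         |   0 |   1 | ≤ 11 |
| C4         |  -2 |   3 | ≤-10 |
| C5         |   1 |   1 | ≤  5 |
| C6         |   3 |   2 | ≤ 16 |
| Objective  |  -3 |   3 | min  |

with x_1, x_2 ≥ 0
The point (5, 0) satisfies every constraint, so the LP is feasible; the constraints give x_1 ≤ 13 and x_2 ≤ 11, which with x_1, x_2 ≥ 0 keep the feasible region inside a bounded box. A feasible, bounded LP attains a finite optimum at a vertex.

Evaluating z = -3x_1 + 3x_2 at each vertex:
  (5, 0): z = -15

Bounded optimum: z* = -15 at (5, 0).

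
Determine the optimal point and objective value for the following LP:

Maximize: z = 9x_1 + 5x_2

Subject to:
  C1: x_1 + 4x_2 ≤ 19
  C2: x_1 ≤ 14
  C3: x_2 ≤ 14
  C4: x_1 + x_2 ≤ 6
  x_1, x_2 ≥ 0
Each vertex is the intersection of two constraint boundaries that also satisfies all remaining constraints:
  x_1 = 0 and x_2 = 0 → (0, 0)
  x_1 + x_2 = 6 and x_2 = 0 → (6, 0)
  x_1 + 4x_2 = 19 and x_1 + x_2 = 6 → (1.667, 4.333)
  x_1 + 4x_2 = 19 and x_1 = 0 → (0, 4.75)

Evaluating z = 9x_1 + 5x_2 at each vertex:
  (0, 0): z = 0
  (6, 0): z = 54
  (1.667, 4.333): z = 36.67
  (0, 4.75): z = 23.75

The maximum is at (6, 0) with z = 54.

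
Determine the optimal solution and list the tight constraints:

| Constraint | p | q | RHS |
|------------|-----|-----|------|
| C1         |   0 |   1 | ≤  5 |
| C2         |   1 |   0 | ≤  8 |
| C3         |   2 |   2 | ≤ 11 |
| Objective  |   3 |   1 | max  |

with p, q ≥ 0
Optimal: p = 5.5, q = 0
Slack at optimum:
  C1: slack = 5
  C2: slack = 2.5
  C3: slack = 0 (binding)
  p ≥ 0: p = 5.5
  q ≥ 0: q = 0 (binding)
Binding constraints: C3, q ≥ 0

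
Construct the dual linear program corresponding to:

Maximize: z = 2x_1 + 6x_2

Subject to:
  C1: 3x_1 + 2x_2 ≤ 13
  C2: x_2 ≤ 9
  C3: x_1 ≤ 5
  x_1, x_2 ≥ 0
Minimize: z = 13y1 + 9y2 + 5y3

Subject to:
  C1: -3y1 - y3 ≤ -2
  C2: -2y1 - y2 ≤ -6
  y1, y2, y3 ≥ 0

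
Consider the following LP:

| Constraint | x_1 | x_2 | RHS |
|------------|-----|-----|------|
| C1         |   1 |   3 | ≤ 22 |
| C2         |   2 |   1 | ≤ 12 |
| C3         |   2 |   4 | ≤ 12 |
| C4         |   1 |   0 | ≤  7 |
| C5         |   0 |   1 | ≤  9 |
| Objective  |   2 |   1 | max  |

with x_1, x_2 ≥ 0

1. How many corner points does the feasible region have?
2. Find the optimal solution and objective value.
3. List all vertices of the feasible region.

1. 3
2. x_1 = 6, x_2 = 0, z = 12
3. (0, 0), (6, 0), (0, 3)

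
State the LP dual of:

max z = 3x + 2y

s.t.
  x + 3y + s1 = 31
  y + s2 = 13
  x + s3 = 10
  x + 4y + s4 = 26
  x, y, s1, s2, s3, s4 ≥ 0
Minimize: z = 31y1 + 13y2 + 10y3 + 26y4

Subject to:
  C1: -y1 - y3 - y4 ≤ -3
  C2: -3y1 - y2 - 4y4 ≤ -2
  y1, y2, y3, y4 ≥ 0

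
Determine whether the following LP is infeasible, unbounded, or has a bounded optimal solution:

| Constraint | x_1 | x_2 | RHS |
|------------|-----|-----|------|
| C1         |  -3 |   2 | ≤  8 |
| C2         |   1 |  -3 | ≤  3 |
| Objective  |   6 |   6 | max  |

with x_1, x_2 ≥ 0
Feasible point: (0, 0) satisfies every constraint, so the LP is feasible.
Direction d = (1, 1): for each constraint row a, a·d ≤ 0 —
  (-3)(1) + (2)(1) = -1 ≤ 0
  (1)(1) + (-3)(1) = -2 ≤ 0
and d ≥ 0, so (0, 0) + t·d stays feasible for every t ≥ 0. Along this ray z = 6x_1 + 6x_2 changes by 12 per unit t, so z → +∞.

The LP is unbounded; z can be made arbitrarily large.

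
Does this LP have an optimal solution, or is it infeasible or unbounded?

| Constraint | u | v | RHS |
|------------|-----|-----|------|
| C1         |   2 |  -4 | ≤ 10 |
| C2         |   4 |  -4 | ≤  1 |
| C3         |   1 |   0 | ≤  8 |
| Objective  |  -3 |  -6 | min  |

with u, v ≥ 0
Feasible point: (0, 0) satisfies every constraint, so the LP is feasible.
Direction d = (0, 1): for each constraint row a, a·d ≤ 0 —
  (2)(0) + (-4)(1) = -4 ≤ 0
  (4)(0) + (-4)(1) = -4 ≤ 0
  (1)(0) + (0)(1) = 0 ≤ 0
and d ≥ 0, so (0, 0) + t·d stays feasible for every t ≥ 0. Along this ray z = -3u - 6v changes by -6 per unit t, so z → −∞.

Unbounded: there is a feasible ray along which z → −∞.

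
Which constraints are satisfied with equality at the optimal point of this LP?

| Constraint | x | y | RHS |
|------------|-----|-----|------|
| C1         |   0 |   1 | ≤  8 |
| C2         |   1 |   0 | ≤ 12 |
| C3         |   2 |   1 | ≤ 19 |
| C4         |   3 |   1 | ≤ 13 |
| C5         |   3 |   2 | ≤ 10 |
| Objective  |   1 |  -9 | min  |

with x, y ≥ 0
Optimal: x = 0, y = 5
Slack at optimum:
  C1: slack = 3
  C2: slack = 12
  C3: slack = 14
  C4: slack = 8
  C5: slack = 0 (binding)
  x ≥ 0: x = 0 (binding)
  y ≥ 0: y = 5
Binding constraints: C5, x ≥ 0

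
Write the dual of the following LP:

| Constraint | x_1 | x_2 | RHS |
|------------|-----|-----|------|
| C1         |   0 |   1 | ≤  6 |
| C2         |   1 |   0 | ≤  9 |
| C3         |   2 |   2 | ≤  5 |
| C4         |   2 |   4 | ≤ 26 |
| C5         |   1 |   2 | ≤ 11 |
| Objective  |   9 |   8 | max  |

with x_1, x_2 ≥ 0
Minimize: z = 6y1 + 9y2 + 5y3 + 26y4 + 11y5

Subject to:
  C1: -y2 - 2y3 - 2y4 - y5 ≤ -9
  C2: -y1 - 2y3 - 4y4 - 2y5 ≤ -8
  y1, y2, y3, y4, y5 ≥ 0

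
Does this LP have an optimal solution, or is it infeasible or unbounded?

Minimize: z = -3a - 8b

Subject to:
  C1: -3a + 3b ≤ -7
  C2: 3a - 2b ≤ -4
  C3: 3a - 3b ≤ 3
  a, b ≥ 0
C3 requires 3a - 3b ≤ 3, while C1 (-3a + 3b ≤ -7) is equivalent to 3a - 3b ≥ 7. Together they would need 7 ≤ 3a - 3b ≤ 3, which is impossible since 7 > 3. No point satisfies all constraints.

The feasible region is empty; the LP is infeasible.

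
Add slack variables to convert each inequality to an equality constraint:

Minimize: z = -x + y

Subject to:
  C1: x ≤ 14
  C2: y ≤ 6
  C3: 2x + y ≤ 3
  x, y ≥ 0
min z = -x + y

s.t.
  x + s1 = 14
  y + s2 = 6
  2x + y + s3 = 3
  x, y, s1, s2, s3 ≥ 0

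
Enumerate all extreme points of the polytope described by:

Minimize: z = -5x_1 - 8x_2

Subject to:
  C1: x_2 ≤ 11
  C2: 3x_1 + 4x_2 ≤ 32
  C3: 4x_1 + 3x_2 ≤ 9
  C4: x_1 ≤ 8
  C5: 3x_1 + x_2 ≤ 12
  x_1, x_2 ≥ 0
Each vertex is the intersection of two constraint boundaries that also satisfies all remaining constraints:
  x_1 = 0 and x_2 = 0 → (0, 0)
  4x_1 + 3x_2 = 9 and x_2 = 0 → (2.25, 0)
  4x_1 + 3x_2 = 9 and x_1 = 0 → (0, 3)

Vertices: (0, 0), (2.25, 0), (0, 3)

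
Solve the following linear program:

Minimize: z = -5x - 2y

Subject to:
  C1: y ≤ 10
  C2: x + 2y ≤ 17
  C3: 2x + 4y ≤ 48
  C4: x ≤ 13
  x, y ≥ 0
x = 13, y = 2, z = -69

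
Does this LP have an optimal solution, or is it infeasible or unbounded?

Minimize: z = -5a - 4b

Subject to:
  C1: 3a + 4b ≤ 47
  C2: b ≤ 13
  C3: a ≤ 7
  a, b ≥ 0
The point (7, 6.5) satisfies every constraint, so the LP is feasible; the constraints give a ≤ 7 and b ≤ 13, which with a, b ≥ 0 keep the feasible region inside a bounded box. A feasible, bounded LP attains a finite optimum at a vertex.

Feasible with finite optimum z* = -61 at (7, 6.5).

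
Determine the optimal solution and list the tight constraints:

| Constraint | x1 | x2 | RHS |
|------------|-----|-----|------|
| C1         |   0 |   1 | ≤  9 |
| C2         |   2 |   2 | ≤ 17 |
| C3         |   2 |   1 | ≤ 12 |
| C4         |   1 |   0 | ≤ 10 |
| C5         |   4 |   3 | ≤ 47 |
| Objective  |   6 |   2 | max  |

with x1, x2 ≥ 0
Optimal: x1 = 6, x2 = 0
Slack at optimum:
  C1: slack = 9
  C2: slack = 5
  C3: slack = 0 (binding)
  C4: slack = 4
  C5: slack = 23
  x1 ≥ 0: x1 = 6
  x2 ≥ 0: x2 = 0 (binding)
Binding constraints: C3, x2 ≥ 0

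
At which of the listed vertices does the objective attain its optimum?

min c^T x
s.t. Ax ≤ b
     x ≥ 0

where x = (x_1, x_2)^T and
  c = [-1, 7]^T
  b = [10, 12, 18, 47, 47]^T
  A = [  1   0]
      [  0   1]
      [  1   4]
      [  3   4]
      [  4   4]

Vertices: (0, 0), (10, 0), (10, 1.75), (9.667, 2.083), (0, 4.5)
(10, 0) with z = -10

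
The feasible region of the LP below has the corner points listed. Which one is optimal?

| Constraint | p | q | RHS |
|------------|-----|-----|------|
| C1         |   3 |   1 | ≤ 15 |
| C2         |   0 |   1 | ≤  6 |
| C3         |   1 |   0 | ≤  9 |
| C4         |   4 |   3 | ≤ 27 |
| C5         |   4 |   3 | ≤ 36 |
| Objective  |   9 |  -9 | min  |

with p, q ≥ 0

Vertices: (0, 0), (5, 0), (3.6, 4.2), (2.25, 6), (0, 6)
Evaluating z = 9p - 9q at each vertex:
  (0, 0): z = 0
  (5, 0): z = 45
  (3.6, 4.2): z = -5.4
  (2.25, 6): z = -33.75
  (0, 6): z = -54

The smallest value is z = -54, attained at (0, 6).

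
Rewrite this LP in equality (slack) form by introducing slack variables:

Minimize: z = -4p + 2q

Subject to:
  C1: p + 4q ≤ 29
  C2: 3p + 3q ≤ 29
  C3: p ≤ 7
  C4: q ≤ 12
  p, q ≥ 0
min z = -4p + 2q

s.t.
  p + 4q + s1 = 29
  3p + 3q + s2 = 29
  p + s3 = 7
  q + s4 = 12
  p, q, s1, s2, s3, s4 ≥ 0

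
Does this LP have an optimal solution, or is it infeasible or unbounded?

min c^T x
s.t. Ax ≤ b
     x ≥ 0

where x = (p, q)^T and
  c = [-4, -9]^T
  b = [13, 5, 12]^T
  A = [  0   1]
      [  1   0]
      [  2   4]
The point (0, 3) satisfies every constraint, so the LP is feasible; the constraints give p ≤ 5 and q ≤ 13, which with p, q ≥ 0 keep the feasible region inside a bounded box. A feasible, bounded LP attains a finite optimum at a vertex.

Evaluating z = -4p - 9q at each vertex:
  (0, 0): z = 0
  (5, 0): z = -20
  (5, 0.5): z = -24.5
  (0, 3): z = -27

The LP has an optimal solution: (0, 3) with z = -27.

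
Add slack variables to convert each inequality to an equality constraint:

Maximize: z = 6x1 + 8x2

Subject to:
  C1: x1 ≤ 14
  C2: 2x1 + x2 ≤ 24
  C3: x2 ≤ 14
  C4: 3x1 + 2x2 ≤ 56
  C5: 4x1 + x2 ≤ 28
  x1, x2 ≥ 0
max z = 6x1 + 8x2

s.t.
  x1 + s1 = 14
  2x1 + x2 + s2 = 24
  x2 + s3 = 14
  3x1 + 2x2 + s4 = 56
  4x1 + x2 + s5 = 28
  x1, x2, s1, s2, s3, s4, s5 ≥ 0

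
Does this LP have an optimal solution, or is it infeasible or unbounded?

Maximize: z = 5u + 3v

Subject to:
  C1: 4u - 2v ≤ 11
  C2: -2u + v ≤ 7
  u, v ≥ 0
Feasible point: (0, 0) satisfies every constraint, so the LP is feasible.
Direction d = (1, 2): for each constraint row a, a·d ≤ 0 —
  (4)(1) + (-2)(2) = 0 ≤ 0
  (-2)(1) + (1)(2) = 0 ≤ 0
and d ≥ 0, so (0, 0) + t·d stays feasible for every t ≥ 0. Along this ray z = 5u + 3v changes by 11 per unit t, so z → +∞.

Unbounded — the objective can increase without bound over the feasible region.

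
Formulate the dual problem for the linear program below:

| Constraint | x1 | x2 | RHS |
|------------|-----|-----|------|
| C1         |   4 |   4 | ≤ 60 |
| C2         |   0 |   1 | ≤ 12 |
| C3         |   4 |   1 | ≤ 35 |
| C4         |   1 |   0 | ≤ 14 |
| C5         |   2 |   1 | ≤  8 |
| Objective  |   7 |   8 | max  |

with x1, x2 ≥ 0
Minimize: z = 60y1 + 12y2 + 35y3 + 14y4 + 8y5

Subject to:
  C1: -4y1 - 4y3 - y4 - 2y5 ≤ -7
  C2: -4y1 - y2 - y3 - y5 ≤ -8
  y1, y2, y3, y4, y5 ≥ 0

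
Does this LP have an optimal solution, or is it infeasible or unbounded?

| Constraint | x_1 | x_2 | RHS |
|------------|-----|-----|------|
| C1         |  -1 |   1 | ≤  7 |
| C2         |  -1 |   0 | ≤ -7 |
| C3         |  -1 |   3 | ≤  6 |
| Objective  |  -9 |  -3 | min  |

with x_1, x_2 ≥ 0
Feasible point: (7, 0) satisfies every constraint, so the LP is feasible.
Direction d = (1, 0): for each constraint row a, a·d ≤ 0 —
  (-1)(1) + (1)(0) = -1 ≤ 0
  (-1)(1) + (0)(0) = -1 ≤ 0
  (-1)(1) + (3)(0) = -1 ≤ 0
and d ≥ 0, so (7, 0) + t·d stays feasible for every t ≥ 0. Along this ray z = -9x_1 - 3x_2 changes by -9 per unit t, so z → −∞.

Unbounded — the objective can decrease without bound over the feasible region.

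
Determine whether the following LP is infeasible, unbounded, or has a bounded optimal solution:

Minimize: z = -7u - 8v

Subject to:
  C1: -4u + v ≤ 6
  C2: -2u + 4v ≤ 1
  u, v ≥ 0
Feasible point: (0, 0) satisfies every constraint, so the LP is feasible.
Direction d = (1, 0): for each constraint row a, a·d ≤ 0 —
  (-4)(1) + (1)(0) = -4 ≤ 0
  (-2)(1) + (4)(0) = -2 ≤ 0
and d ≥ 0, so (0, 0) + t·d stays feasible for every t ≥ 0. Along this ray z = -7u - 8v changes by -7 per unit t, so z → −∞.

The LP is unbounded; z can be made arbitrarily small.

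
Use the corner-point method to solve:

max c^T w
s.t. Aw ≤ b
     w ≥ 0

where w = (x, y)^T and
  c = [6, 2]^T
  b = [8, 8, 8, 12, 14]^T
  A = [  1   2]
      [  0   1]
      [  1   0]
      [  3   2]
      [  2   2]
Each vertex is the intersection of two constraint boundaries that also satisfies all remaining constraints:
  x = 0 and y = 0 → (0, 0)
  3x + 2y = 12 and y = 0 → (4, 0)
  x + 2y = 8 and 3x + 2y = 12 → (2, 3)
  x + 2y = 8 and x = 0 → (0, 4)

Evaluating z = 6x + 2y at each vertex:
  (0, 0): z = 0
  (4, 0): z = 24
  (2, 3): z = 18
  (0, 4): z = 8

The maximum is at (4, 0) with z = 24.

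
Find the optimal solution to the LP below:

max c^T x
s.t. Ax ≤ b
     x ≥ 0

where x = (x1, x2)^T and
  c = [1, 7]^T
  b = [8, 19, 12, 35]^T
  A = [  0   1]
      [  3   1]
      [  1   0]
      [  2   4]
Each vertex is the intersection of two constraint boundaries that also satisfies all remaining constraints:
  x1 = 0 and x2 = 0 → (0, 0)
  3x1 + x2 = 19 and x2 = 0 → (6.333, 0)
  3x1 + x2 = 19 and 2x1 + 4x2 = 35 → (4.1, 6.7)
  x2 = 8 and 2x1 + 4x2 = 35 → (1.5, 8)
  x2 = 8 and x1 = 0 → (0, 8)

Evaluating z = x1 + 7x2 at each vertex:
  (0, 0): z = 0
  (6.333, 0): z = 6.333
  (4.1, 6.7): z = 51
  (1.5, 8): z = 57.5
  (0, 8): z = 56

The maximum is at (1.5, 8) with z = 57.5.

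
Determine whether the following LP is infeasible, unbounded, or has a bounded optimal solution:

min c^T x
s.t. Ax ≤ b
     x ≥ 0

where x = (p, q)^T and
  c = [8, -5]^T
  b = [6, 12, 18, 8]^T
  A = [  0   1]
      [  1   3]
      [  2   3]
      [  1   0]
The point (0, 4) satisfies every constraint, so the LP is feasible; the constraints give p ≤ 8 and q ≤ 6, which with p, q ≥ 0 keep the feasible region inside a bounded box. A feasible, bounded LP attains a finite optimum at a vertex.

The LP has an optimal solution: (0, 4) with z = -20.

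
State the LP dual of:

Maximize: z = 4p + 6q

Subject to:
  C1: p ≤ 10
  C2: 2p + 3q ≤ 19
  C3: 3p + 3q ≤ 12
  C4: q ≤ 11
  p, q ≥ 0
Minimize: z = 10y1 + 19y2 + 12y3 + 11y4

Subject to:
  C1: -y1 - 2y2 - 3y3 ≤ -4
  C2: -3y2 - 3y3 - y4 ≤ -6
  y1, y2, y3, y4 ≥ 0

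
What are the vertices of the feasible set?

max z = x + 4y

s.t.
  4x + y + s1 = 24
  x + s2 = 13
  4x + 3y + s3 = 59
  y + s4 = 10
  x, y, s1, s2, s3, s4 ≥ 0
Each vertex is the intersection of two constraint boundaries that also satisfies all remaining constraints:
  x = 0 and y = 0 → (0, 0)
  4x + y = 24 and y = 0 → (6, 0)
  4x + y = 24 and y = 10 → (3.5, 10)
  y = 10 and x = 0 → (0, 10)

Vertices: (0, 0), (6, 0), (3.5, 10), (0, 10)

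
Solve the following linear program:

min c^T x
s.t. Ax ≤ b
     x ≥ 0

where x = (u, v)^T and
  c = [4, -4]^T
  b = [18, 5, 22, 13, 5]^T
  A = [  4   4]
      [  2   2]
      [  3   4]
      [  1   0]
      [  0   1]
Each vertex is the intersection of two constraint boundaries that also satisfies all remaining constraints:
  u = 0 and v = 0 → (0, 0)
  2u + 2v = 5 and v = 0 → (2.5, 0)
  2u + 2v = 5 and u = 0 → (0, 2.5)

Evaluating z = 4u - 4v at each vertex:
  (0, 0): z = 0
  (2.5, 0): z = 10
  (0, 2.5): z = -10

The minimum is at (0, 2.5) with z = -10.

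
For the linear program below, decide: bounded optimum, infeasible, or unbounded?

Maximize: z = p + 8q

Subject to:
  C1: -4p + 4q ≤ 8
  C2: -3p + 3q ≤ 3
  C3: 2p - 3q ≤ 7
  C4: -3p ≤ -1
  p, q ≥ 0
Feasible point: (1, 0) satisfies every constraint, so the LP is feasible.
Direction d = (1, 1): for each constraint row a, a·d ≤ 0 —
  (-4)(1) + (4)(1) = 0 ≤ 0
  (-3)(1) + (3)(1) = 0 ≤ 0
  (2)(1) + (-3)(1) = -1 ≤ 0
  (-3)(1) + (0)(1) = -3 ≤ 0
and d ≥ 0, so (1, 0) + t·d stays feasible for every t ≥ 0. Along this ray z = p + 8q changes by 9 per unit t, so z → +∞.

The LP is unbounded; z can be made arbitrarily large.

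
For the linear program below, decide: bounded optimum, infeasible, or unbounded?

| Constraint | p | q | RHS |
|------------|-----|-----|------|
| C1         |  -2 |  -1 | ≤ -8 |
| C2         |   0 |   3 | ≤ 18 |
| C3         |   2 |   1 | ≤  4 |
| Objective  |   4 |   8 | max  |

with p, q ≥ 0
C3 requires 2p + q ≤ 4, while C1 (-2p - q ≤ -8) is equivalent to 2p + q ≥ 8. Together they would need 8 ≤ 2p + q ≤ 4, which is impossible since 8 > 4. No point satisfies all constraints.

Infeasible: no point satisfies all constraints simultaneously.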